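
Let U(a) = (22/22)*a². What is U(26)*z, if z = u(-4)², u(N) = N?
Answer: 10816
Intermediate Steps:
U(a) = a² (U(a) = (22*(1/22))*a² = 1*a² = a²)
z = 16 (z = (-4)² = 16)
U(26)*z = 26²*16 = 676*16 = 10816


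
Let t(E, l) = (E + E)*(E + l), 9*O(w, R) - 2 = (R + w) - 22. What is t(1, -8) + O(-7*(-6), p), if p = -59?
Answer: -163/9 ≈ -18.111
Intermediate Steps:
O(w, R) = -20/9 + R/9 + w/9 (O(w, R) = 2/9 + ((R + w) - 22)/9 = 2/9 + (-22 + R + w)/9 = 2/9 + (-22/9 + R/9 + w/9) = -20/9 + R/9 + w/9)
t(E, l) = 2*E*(E + l) (t(E, l) = (2*E)*(E + l) = 2*E*(E + l))
t(1, -8) + O(-7*(-6), p) = 2*1*(1 - 8) + (-20/9 + (⅑)*(-59) + (-7*(-6))/9) = 2*1*(-7) + (-20/9 - 59/9 + (⅑)*42) = -14 + (-20/9 - 59/9 + 14/3) = -14 - 37/9 = -163/9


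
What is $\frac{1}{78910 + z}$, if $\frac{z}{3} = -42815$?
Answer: $- \frac{1}{49535} \approx -2.0188 \cdot 10^{-5}$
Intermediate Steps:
$z = -128445$ ($z = 3 \left(-42815\right) = -128445$)
$\frac{1}{78910 + z} = \frac{1}{78910 - 128445} = \frac{1}{-49535} = - \frac{1}{49535}$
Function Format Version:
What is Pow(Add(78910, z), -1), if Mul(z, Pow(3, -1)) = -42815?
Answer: Rational(-1, 49535) ≈ -2.0188e-5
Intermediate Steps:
z = -128445 (z = Mul(3, -42815) = -128445)
Pow(Add(78910, z), -1) = Pow(Add(78910, -128445), -1) = Pow(-49535, -1) = Rational(-1, 49535)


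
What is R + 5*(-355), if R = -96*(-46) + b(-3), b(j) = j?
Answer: 2638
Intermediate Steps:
R = 4413 (R = -96*(-46) - 3 = 4416 - 3 = 4413)
R + 5*(-355) = 4413 + 5*(-355) = 4413 - 1775 = 2638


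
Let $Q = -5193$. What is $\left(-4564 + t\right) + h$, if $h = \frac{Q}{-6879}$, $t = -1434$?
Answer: $- \frac{13751683}{2293} \approx -5997.2$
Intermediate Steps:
$h = \frac{1731}{2293}$ ($h = - \frac{5193}{-6879} = \left(-5193\right) \left(- \frac{1}{6879}\right) = \frac{1731}{2293} \approx 0.75491$)
$\left(-4564 + t\right) + h = \left(-4564 - 1434\right) + \frac{1731}{2293} = -5998 + \frac{1731}{2293} = - \frac{13751683}{2293}$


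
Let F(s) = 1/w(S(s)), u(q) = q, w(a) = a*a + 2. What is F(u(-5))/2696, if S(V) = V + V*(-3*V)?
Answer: 1/17259792 ≈ 5.7938e-8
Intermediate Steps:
S(V) = V - 3*V²
w(a) = 2 + a² (w(a) = a² + 2 = 2 + a²)
F(s) = 1/(2 + s²*(1 - 3*s)²) (F(s) = 1/(2 + (s*(1 - 3*s))²) = 1/(2 + s²*(1 - 3*s)²))
F(u(-5))/2696 = 1/((2 + (-5)²*(-1 + 3*(-5))²)*2696) = (1/2696)/(2 + 25*(-1 - 15)²) = (1/2696)/(2 + 25*(-16)²) = (1/2696)/(2 + 25*256) = (1/2696)/(2 + 6400) = (1/2696)/6402 = (1/6402)*(1/2696) = 1/17259792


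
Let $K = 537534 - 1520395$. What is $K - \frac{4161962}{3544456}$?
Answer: $- \frac{1741855865289}{1772228} \approx -9.8286 \cdot 10^{5}$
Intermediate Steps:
$K = -982861$
$K - \frac{4161962}{3544456} = -982861 - \frac{4161962}{3544456} = -982861 - \frac{2080981}{1772228} = - \frac{1741855865289}{1772228}$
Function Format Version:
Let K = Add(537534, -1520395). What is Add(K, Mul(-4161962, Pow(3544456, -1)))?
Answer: Rational(-1741855865289, 1772228) ≈ -9.8286e+5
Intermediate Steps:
K = -982861
Add(K, Mul(-4161962, Pow(3544456, -1))) = Add(-982861, Mul(-4161962, Pow(3544456, -1))) = Add(-982861, Mul(-4161962, Rational(1, 3544456))) = Add(-982861, Rational(-2080981, 1772228)) = Rational(-1741855865289, 1772228)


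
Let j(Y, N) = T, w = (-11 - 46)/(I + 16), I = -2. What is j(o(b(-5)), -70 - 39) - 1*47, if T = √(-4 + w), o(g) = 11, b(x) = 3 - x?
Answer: -47 + I*√1582/14 ≈ -47.0 + 2.841*I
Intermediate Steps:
w = -57/14 (w = (-11 - 46)/(-2 + 16) = -57/14 ≈ -4.0714)
T = I*√1582/14 (T = √(-4 - 57/14) = √(-113/14) = I*√1582/14 ≈ 2.841*I)
j(Y, N) = I*√1582/14
j(o(b(-5)), -70 - 39) - 1*47 = I*√1582/14 - 1*47 = I*√1582/14 - 47 = -47 + I*√1582/14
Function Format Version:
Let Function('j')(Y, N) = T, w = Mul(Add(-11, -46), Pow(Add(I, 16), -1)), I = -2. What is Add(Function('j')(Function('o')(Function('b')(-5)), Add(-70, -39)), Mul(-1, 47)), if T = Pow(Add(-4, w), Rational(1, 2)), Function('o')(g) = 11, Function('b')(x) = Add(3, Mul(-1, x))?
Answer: Add(-47, Mul(Rational(1, 14), I, Pow(1582, Rational(1, 2)))) ≈ Add(-47.000, Mul(2.8410, I))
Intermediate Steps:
w = Rational(-57, 14) (w = Mul(Add(-11, -46), Pow(Add(-2, 16), -1)) = Mul(-57, Pow(14, -1)) = Mul(-57, Rational(1, 14)) = Rational(-57, 14) ≈ -4.0714)
T = Mul(Rational(1, 14), I, Pow(1582, Rational(1, 2))) (T = Pow(Add(-4, Rational(-57, 14)), Rational(1, 2)) = Pow(Rational(-113, 14), Rational(1, 2)) = Mul(Rational(1, 14), I, Pow(1582, Rational(1, 2))) ≈ Mul(2.8410, I))
Function('j')(Y, N) = Mul(Rational(1, 14), I, Pow(1582, Rational(1, 2)))
Add(Function('j')(Function('o')(Function('b')(-5)), Add(-70, -39)), Mul(-1, 47)) = Add(Mul(Rational(1, 14), I, Pow(1582, Rational(1, 2))), Mul(-1, 47)) = Add(Mul(Rational(1, 14), I, Pow(1582, Rational(1, 2))), -47) = Add(-47, Mul(Rational(1, 14), I, Pow(1582, Rational(1, 2))))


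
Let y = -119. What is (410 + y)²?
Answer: 84681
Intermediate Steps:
(410 + y)² = (410 - 119)² = 291² = 84681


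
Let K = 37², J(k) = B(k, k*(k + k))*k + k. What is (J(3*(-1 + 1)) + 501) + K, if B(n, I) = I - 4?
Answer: 1870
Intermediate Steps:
B(n, I) = -4 + I
J(k) = k + k*(-4 + 2*k²) (J(k) = (-4 + k*(k + k))*k + k = (-4 + k*(2*k))*k + k = (-4 + 2*k²)*k + k = k*(-4 + 2*k²) + k = k + k*(-4 + 2*k²))
K = 1369
(J(3*(-1 + 1)) + 501) + K = ((3*(-1 + 1))*(-3 + 2*(3*(-1 + 1))²) + 501) + 1369 = ((3*0)*(-3 + 2*(3*0)²) + 501) + 1369 = (0*(-3 + 2*0²) + 501) + 1369 = (0*(-3 + 2*0) + 501) + 1369 = (0*(-3 + 0) + 501) + 1369 = (0*(-3) + 501) + 1369 = (0 + 501) + 1369 = 501 + 1369 = 1870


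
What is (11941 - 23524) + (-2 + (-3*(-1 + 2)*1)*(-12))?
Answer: -11549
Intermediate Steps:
(11941 - 23524) + (-2 + (-3*(-1 + 2)*1)*(-12)) = -11583 + (-2 + (-3*1*1)*(-12)) = -11583 + (-2 - 3*1*(-12)) = -11583 + (-2 - 3*(-12)) = -11583 + (-2 + 36) = -11583 + 34 = -11549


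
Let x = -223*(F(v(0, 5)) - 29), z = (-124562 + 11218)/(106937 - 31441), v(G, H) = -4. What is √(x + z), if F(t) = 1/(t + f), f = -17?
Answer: √254343846148014/198177 ≈ 80.474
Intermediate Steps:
z = -14168/9437 (z = -113344/75496 = -113344*1/75496 = -14168/9437 ≈ -1.5013)
F(t) = 1/(-17 + t) (F(t) = 1/(t - 17) = 1/(-17 + t))
x = 136030/21 (x = -223*(1/(-17 - 4) - 29) = -223*(1/(-21) - 29) = -223*(-1/21 - 29) = -223*(-610/21) = 136030/21 ≈ 6477.6)
√(x + z) = √(136030/21 - 14168/9437) = √(1283417582/198177) = √254343846148014/198177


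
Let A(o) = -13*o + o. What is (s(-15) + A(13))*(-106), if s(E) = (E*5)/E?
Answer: 16006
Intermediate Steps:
s(E) = 5 (s(E) = (5*E)/E = 5)
A(o) = -12*o
(s(-15) + A(13))*(-106) = (5 - 12*13)*(-106) = (5 - 156)*(-106) = -151*(-106) = 16006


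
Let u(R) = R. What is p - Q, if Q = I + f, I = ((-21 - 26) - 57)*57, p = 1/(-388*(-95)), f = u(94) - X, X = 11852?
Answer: 651905961/36860 ≈ 17686.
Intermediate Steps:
f = -11758 (f = 94 - 1*11852 = 94 - 11852 = -11758)
p = 1/36860 ≈ 2.7130e-5
I = -5928 (I = (-47 - 57)*57 = -104*57 = -5928)
Q = -17686 (Q = -5928 - 11758 = -17686)
p - Q = 1/36860 - 1*(-17686) = 1/36860 + 17686 = 651905961/36860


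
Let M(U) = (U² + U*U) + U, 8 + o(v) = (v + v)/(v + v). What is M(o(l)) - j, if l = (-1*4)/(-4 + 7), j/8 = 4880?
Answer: -38949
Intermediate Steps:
j = 39040 (j = 8*4880 = 39040)
l = -4/3 ≈ -1.3333
o(v) = -7 (o(v) = -8 + (v + v)/(v + v) = -8 + (2*v)/((2*v)) = -8 + (2*v)*(1/(2*v)) = -8 + 1 = -7)
M(U) = U + 2*U² (M(U) = (U² + U²) + U = 2*U² + U = U + 2*U²)
M(o(l)) - j = -7*(1 + 2*(-7)) - 1*39040 = -7*(1 - 14) - 39040 = -7*(-13) - 39040 = 91 - 39040 = -38949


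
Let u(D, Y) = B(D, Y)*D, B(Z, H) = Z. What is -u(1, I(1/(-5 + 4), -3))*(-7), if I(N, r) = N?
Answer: 7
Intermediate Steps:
u(D, Y) = D² (u(D, Y) = D*D = D²)
-u(1, I(1/(-5 + 4), -3))*(-7) = -1*1²*(-7) = -1*1*(-7) = -1*(-7) = 7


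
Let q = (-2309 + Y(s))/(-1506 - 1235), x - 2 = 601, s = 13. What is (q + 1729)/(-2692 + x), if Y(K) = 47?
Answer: -4741451/5725949 ≈ -0.82806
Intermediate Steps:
x = 603 (x = 2 + 601 = 603)
q = 2262/2741 (q = (-2309 + 47)/(-1506 - 1235) = -2262/(-2741) = -2262*(-1/2741) = 2262/2741 ≈ 0.82525)
(q + 1729)/(-2692 + x) = (2262/2741 + 1729)/(-2692 + 603) = (4741451/2741)/(-2089) = (4741451/2741)*(-1/2089) = -4741451/5725949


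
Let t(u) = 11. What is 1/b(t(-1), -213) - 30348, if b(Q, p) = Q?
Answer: -333827/11 ≈ -30348.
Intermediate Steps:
1/b(t(-1), -213) - 30348 = 1/11 - 30348 = -333827/11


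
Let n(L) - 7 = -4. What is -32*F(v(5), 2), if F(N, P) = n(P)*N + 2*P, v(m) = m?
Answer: -608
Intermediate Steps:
n(L) = 3 (n(L) = 7 - 4 = 3)
F(N, P) = 2*P + 3*N (F(N, P) = 3*N + 2*P = 2*P + 3*N)
-32*F(v(5), 2) = -32*(2*2 + 3*5) = -32*(4 + 15) = -32*19 = -608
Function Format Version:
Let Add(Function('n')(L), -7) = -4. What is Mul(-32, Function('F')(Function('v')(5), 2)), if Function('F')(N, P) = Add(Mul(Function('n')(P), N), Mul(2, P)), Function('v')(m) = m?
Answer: -608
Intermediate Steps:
Function('n')(L) = 3 (Function('n')(L) = Add(7, -4) = 3)
Function('F')(N, P) = Add(Mul(2, P), Mul(3, N)) (Function('F')(N, P) = Add(Mul(3, N), Mul(2, P)) = Add(Mul(2, P), Mul(3, N)))
Mul(-32, Function('F')(Function('v')(5), 2)) = Mul(-32, Add(Mul(2, 2), Mul(3, 5))) = Mul(-32, Add(4, 15)) = Mul(-32, 19) = -608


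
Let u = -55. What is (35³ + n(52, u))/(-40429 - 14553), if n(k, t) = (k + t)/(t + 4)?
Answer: -364438/467347 ≈ -0.77980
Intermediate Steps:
n(k, t) = (k + t)/(4 + t)
(35³ + n(52, u))/(-40429 - 14553) = (35³ + (52 - 55)/(4 - 55))/(-40429 - 14553) = (42875 - 3/(-51))/(-54982) = (42875 - 1/51*(-3))*(-1/54982) = (42875 + 1/17)*(-1/54982) = (728876/17)*(-1/54982) = -364438/467347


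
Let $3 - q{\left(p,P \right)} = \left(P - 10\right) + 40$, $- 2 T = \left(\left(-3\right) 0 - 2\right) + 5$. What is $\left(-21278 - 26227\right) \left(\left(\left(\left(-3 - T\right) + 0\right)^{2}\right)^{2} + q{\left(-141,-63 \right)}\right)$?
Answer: $- \frac{31210785}{16} \approx -1.9507 \cdot 10^{6}$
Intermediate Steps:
$T = - \frac{3}{2}$ ($T = - \frac{\left(\left(-3\right) 0 - 2\right) + 5}{2} = - \frac{\left(0 - 2\right) + 5}{2} = - \frac{-2 + 5}{2} = \left(- \frac{1}{2}\right) 3 = - \frac{3}{2} \approx -1.5$)
$q{\left(p,P \right)} = -27 - P$ ($q{\left(p,P \right)} = 3 - \left(\left(P - 10\right) + 40\right) = 3 - \left(\left(-10 + P\right) + 40\right) = 3 - \left(30 + P\right) = -27 - P$)
$\left(-21278 - 26227\right) \left(\left(\left(\left(-3 - T\right) + 0\right)^{2}\right)^{2} + q{\left(-141,-63 \right)}\right) = \left(-21278 - 26227\right) \left(\left(\left(\left(-3 - - \frac{3}{2}\right) + 0\right)^{2}\right)^{2} - -36\right) = - 47505 \left(\left(\left(\left(-3 + \frac{3}{2}\right) + 0\right)^{2}\right)^{2} + \left(-27 + 63\right)\right) = - 47505 \left(\left(\left(- \frac{3}{2} + 0\right)^{2}\right)^{2} + 36\right) = - 47505 \left(\left(\left(- \frac{3}{2}\right)^{2}\right)^{2} + 36\right) = - 47505 \left(\left(\frac{9}{4}\right)^{2} + 36\right) = - 47505 \left(\frac{81}{16} + 36\right) = \left(-47505\right) \frac{657}{16} = - \frac{31210785}{16}$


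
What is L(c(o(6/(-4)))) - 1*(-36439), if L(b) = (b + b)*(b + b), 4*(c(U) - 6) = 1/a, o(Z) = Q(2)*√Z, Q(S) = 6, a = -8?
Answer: 9364865/256 ≈ 36582.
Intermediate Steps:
o(Z) = 6*√Z
c(U) = 191/32 (c(U) = 6 + (¼)/(-8) = 6 + (¼)*(-⅛) = 6 - 1/32 = 191/32)
L(b) = 4*b² (L(b) = (2*b)*(2*b) = 4*b²)
L(c(o(6/(-4)))) - 1*(-36439) = 4*(191/32)² - 1*(-36439) = 4*(36481/1024) + 36439 = 36481/256 + 36439 = 9364865/256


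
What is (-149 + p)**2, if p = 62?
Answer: 7569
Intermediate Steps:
(-149 + p)**2 = (-149 + 62)**2 = (-87)**2 = 7569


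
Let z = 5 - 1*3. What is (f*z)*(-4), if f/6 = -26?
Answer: 1248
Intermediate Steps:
f = -156 (f = 6*(-26) = -156)
z = 2 (z = 5 - 3 = 2)
(f*z)*(-4) = -156*2*(-4) = -312*(-4) = 1248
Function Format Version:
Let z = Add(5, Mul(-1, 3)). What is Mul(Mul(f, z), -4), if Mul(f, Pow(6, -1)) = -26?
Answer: 1248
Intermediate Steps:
f = -156 (f = Mul(6, -26) = -156)
z = 2 (z = Add(5, -3) = 2)
Mul(Mul(f, z), -4) = Mul(Mul(-156, 2), -4) = Mul(-312, -4) = 1248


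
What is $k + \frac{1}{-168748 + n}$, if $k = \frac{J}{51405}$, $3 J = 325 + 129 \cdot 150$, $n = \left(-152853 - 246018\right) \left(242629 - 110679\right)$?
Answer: $\frac{207103760943287}{1623304015177914} \approx 0.12758$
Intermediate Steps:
$n = -52631028450$ ($n = \left(-398871\right) 131950 = -52631028450$)
$J = \frac{19675}{3}$ ($J = \frac{325 + 129 \cdot 150}{3} = \frac{325 + 19350}{3} = \frac{1}{3} \cdot 19675 = \frac{19675}{3} \approx 6558.3$)
$k = \frac{3935}{30843}$ ($k = \frac{19675}{3 \cdot 51405} = \frac{19675}{3} \cdot \frac{1}{51405} = \frac{3935}{30843} \approx 0.12758$)
$k + \frac{1}{-168748 + n} = \frac{3935}{30843} + \frac{1}{-168748 - 52631028450} = \frac{3935}{30843} + \frac{1}{-52631197198} = \frac{3935}{30843} - \frac{1}{52631197198} = \frac{207103760943287}{1623304015177914}$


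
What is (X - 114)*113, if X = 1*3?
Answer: -12543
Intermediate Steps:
X = 3
(X - 114)*113 = (3 - 114)*113 = -111*113 = -12543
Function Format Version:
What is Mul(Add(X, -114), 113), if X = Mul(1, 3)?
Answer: -12543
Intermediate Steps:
X = 3
Mul(Add(X, -114), 113) = Mul(Add(3, -114), 113) = Mul(-111, 113) = -12543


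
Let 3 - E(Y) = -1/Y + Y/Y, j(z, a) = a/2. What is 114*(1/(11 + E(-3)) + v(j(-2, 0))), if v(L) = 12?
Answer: 1377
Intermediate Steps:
j(z, a) = a/2 (j(z, a) = a*(½) = a/2)
E(Y) = 2 + 1/Y (E(Y) = 3 - (-1/Y + Y/Y) = 3 - (-1/Y + 1) = 3 - (1 - 1/Y) = 3 + (-1 + 1/Y) = 2 + 1/Y)
114*(1/(11 + E(-3)) + v(j(-2, 0))) = 114*(1/(11 + (2 + 1/(-3))) + 12) = 114*(1/(11 + (2 - ⅓)) + 12) = 114*(1/(11 + 5/3) + 12) = 114*(1/(38/3) + 12) = 114*(3/38 + 12) = 114*(459/38) = 1377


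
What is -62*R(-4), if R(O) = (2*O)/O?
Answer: -124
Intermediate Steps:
R(O) = 2
-62*R(-4) = -62*2 = -124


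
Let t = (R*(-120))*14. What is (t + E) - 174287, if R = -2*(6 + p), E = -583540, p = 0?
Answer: -737667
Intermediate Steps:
R = -12 (R = -2*(6 + 0) = -2*6 = -12)
t = 20160 (t = -12*(-120)*14 = 1440*14 = 20160)
(t + E) - 174287 = (20160 - 583540) - 174287 = -563380 - 174287 = -737667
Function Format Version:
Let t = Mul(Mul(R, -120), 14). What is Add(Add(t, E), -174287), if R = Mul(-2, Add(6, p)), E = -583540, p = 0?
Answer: -737667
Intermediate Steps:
R = -12 (R = Mul(-2, Add(6, 0)) = Mul(-2, 6) = -12)
t = 20160 (t = Mul(Mul(-12, -120), 14) = Mul(1440, 14) = 20160)
Add(Add(t, E), -174287) = Add(Add(20160, -583540), -174287) = Add(-563380, -174287) = -737667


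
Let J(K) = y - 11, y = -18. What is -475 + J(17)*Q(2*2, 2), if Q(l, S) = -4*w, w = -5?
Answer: -1055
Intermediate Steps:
Q(l, S) = 20 (Q(l, S) = -4*(-5) = 20)
J(K) = -29 (J(K) = -18 - 11 = -29)
-475 + J(17)*Q(2*2, 2) = -475 - 29*20 = -475 - 580 = -1055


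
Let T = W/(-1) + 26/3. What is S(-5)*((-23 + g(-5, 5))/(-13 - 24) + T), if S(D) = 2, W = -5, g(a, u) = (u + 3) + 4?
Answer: 3100/111 ≈ 27.928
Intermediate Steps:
g(a, u) = 7 + u (g(a, u) = (3 + u) + 4 = 7 + u)
T = 41/3 (T = -5/(-1) + 26/3 = -5*(-1) + 26*(⅓) = 5 + 26/3 = 41/3 ≈ 13.667)
S(-5)*((-23 + g(-5, 5))/(-13 - 24) + T) = 2*((-23 + (7 + 5))/(-13 - 24) + 41/3) = 2*((-23 + 12)/(-37) + 41/3) = 2*(-11*(-1/37) + 41/3) = 2*(11/37 + 41/3) = 2*(1550/111) = 3100/111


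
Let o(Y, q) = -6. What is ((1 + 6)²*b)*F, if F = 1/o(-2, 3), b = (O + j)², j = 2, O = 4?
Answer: -294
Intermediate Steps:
b = 36 (b = (4 + 2)² = 6² = 36)
F = -⅙ (F = 1/(-6) = -⅙ ≈ -0.16667)
((1 + 6)²*b)*F = ((1 + 6)²*36)*(-⅙) = (7²*36)*(-⅙) = (49*36)*(-⅙) = 1764*(-⅙) = -294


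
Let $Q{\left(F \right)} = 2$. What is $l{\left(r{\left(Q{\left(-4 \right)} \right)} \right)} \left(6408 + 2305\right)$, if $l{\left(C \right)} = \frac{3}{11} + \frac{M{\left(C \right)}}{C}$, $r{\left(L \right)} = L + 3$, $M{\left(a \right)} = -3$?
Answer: $- \frac{156834}{55} \approx -2851.5$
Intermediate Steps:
$r{\left(L \right)} = 3 + L$
$l{\left(C \right)} = \frac{3}{11} - \frac{3}{C}$
$l{\left(r{\left(Q{\left(-4 \right)} \right)} \right)} \left(6408 + 2305\right) = \left(\frac{3}{11} - \frac{3}{3 + 2}\right) \left(6408 + 2305\right) = \left(\frac{3}{11} - \frac{3}{5}\right) 8713 = \left(- \frac{18}{55}\right) 8713 = - \frac{156834}{55}$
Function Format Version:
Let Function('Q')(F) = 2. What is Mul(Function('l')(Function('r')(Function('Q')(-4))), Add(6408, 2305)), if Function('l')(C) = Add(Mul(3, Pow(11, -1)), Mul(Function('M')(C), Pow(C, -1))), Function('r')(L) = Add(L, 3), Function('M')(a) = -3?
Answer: Rational(-156834, 55) ≈ -2851.5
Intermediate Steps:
Function('r')(L) = Add(3, L)
Function('l')(C) = Add(Rational(3, 11), Mul(-3, Pow(C, -1))) (Function('l')(C) = Add(Mul(3, Pow(11, -1)), Mul(-3, Pow(C, -1))) = Add(Mul(3, Rational(1, 11)), Mul(-3, Pow(C, -1))) = Add(Rational(3, 11), Mul(-3, Pow(C, -1))))
Mul(Function('l')(Function('r')(Function('Q')(-4))), Add(6408, 2305)) = Mul(Add(Rational(3, 11), Mul(-3, Pow(Add(3, 2), -1))), Add(6408, 2305)) = Mul(Add(Rational(3, 11), Mul(-3, Pow(5, -1))), 8713) = Mul(Add(Rational(3, 11), Mul(-3, Rational(1, 5))), 8713) = Mul(Add(Rational(3, 11), Rational(-3, 5)), 8713) = Mul(Rational(-18, 55), 8713) = Rational(-156834, 55)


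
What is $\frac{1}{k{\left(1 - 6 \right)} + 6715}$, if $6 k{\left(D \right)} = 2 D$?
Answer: $\frac{3}{20140} \approx 0.00014896$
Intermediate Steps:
$k{\left(D \right)} = \frac{D}{3}$ ($k{\left(D \right)} = \frac{2 D}{6} = \frac{D}{3}$)
$\frac{1}{k{\left(1 - 6 \right)} + 6715} = \frac{1}{\frac{1 - 6}{3} + 6715} = \frac{1}{\frac{1}{3} \left(-5\right) + 6715} = \frac{1}{- \frac{5}{3} + 6715} = \frac{1}{\frac{20140}{3}} = \frac{3}{20140}$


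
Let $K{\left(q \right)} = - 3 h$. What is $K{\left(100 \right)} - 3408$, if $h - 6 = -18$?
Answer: $-3372$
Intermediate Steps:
$h = -12$ ($h = 6 - 18 = -12$)
$K{\left(q \right)} = 36$ ($K{\left(q \right)} = \left(-3\right) \left(-12\right) = 36$)
$K{\left(100 \right)} - 3408 = 36 - 3408 = -3372$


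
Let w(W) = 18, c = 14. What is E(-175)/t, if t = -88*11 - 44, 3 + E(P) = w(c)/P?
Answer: 543/177100 ≈ 0.0030661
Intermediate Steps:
E(P) = -3 + 18/P
t = -1012 (t = -968 - 44 = -1012)
E(-175)/t = (-3 + 18/(-175))/(-1012) = (-3 + 18*(-1/175))*(-1/1012) = (-3 - 18/175)*(-1/1012) = -543/175*(-1/1012) = 543/177100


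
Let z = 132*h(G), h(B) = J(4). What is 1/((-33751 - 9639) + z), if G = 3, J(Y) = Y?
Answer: -1/42862 ≈ -2.3331e-5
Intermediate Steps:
h(B) = 4
z = 528 (z = 132*4 = 528)
1/((-33751 - 9639) + z) = 1/((-33751 - 9639) + 528) = 1/(-43390 + 528) = 1/(-42862) = -1/42862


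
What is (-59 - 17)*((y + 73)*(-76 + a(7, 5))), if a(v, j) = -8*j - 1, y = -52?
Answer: 186732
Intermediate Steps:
a(v, j) = -1 - 8*j
(-59 - 17)*((y + 73)*(-76 + a(7, 5))) = (-59 - 17)*((-52 + 73)*(-76 + (-1 - 8*5))) = -1596*(-76 + (-1 - 40)) = -1596*(-76 - 41) = -1596*(-117) = -76*(-2457) = 186732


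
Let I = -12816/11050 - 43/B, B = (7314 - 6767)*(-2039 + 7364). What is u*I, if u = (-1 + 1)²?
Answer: 0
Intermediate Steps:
B = 2912775 (B = 547*5325 = 2912775)
u = 0 (u = 0² = 0)
I = -746611991/643723275 (I = -12816/11050 - 43/2912775 = -12816*1/11050 - 43*1/2912775 = -6408/5525 - 43/2912775 = -746611991/643723275 ≈ -1.1598)
u*I = 0*(-746611991/643723275) = 0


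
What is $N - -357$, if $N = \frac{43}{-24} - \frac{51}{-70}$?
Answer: $\frac{298987}{840} \approx 355.94$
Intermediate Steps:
$N = - \frac{893}{840}$ ($N = 43 \left(- \frac{1}{24}\right) - - \frac{51}{70} = - \frac{43}{24} + \frac{51}{70} = - \frac{893}{840} \approx -1.0631$)
$N - -357 = - \frac{893}{840} - -357 = - \frac{893}{840} + 357 = \frac{298987}{840}$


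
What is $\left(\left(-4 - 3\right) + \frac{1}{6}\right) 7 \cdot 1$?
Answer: $- \frac{287}{6} \approx -47.833$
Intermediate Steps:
$\left(\left(-4 - 3\right) + \frac{1}{6}\right) 7 \cdot 1 = \left(-7 + \frac{1}{6}\right) 7 \cdot 1 = \left(- \frac{41}{6}\right) 7 \cdot 1 = \left(- \frac{287}{6}\right) 1 = - \frac{287}{6}$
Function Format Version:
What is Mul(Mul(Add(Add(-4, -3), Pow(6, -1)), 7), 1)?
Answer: Rational(-287, 6) ≈ -47.833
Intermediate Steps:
Mul(Mul(Add(Add(-4, -3), Pow(6, -1)), 7), 1) = Mul(Mul(Add(-7, Rational(1, 6)), 7), 1) = Mul(Mul(Rational(-41, 6), 7), 1) = Mul(Rational(-287, 6), 1) = Rational(-287, 6)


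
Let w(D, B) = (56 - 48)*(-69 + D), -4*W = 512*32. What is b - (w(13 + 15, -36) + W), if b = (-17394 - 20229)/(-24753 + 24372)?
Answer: 574389/127 ≈ 4522.8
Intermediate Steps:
W = -4096 (W = -128*32 = -¼*16384 = -4096)
w(D, B) = -552 + 8*D (w(D, B) = 8*(-69 + D) = -552 + 8*D)
b = 12541/127 (b = -37623/(-381) = -37623*(-1/381) = 12541/127 ≈ 98.748)
b - (w(13 + 15, -36) + W) = 12541/127 - ((-552 + 8*(13 + 15)) - 4096) = 12541/127 - ((-552 + 8*28) - 4096) = 12541/127 - ((-552 + 224) - 4096) = 12541/127 - (-328 - 4096) = 12541/127 - 1*(-4424) = 12541/127 + 4424 = 574389/127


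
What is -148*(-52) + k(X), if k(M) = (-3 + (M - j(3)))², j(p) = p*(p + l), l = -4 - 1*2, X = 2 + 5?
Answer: 7865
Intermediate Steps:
X = 7
l = -6 (l = -4 - 2 = -6)
j(p) = p*(-6 + p) (j(p) = p*(p - 6) = p*(-6 + p))
k(M) = (6 + M)² (k(M) = (-3 + (M - 3*(-6 + 3)))² = (-3 + (M - 3*(-3)))² = (-3 + (M - 1*(-9)))² = (-3 + (M + 9))² = (-3 + (9 + M))² = (6 + M)²)
-148*(-52) + k(X) = -148*(-52) + (6 + 7)² = 7696 + 13² = 7696 + 169 = 7865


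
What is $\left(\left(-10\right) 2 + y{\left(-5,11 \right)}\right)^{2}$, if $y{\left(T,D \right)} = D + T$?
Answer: $196$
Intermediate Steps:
$\left(\left(-10\right) 2 + y{\left(-5,11 \right)}\right)^{2} = \left(\left(-10\right) 2 + \left(11 - 5\right)\right)^{2} = \left(-20 + 6\right)^{2} = \left(-14\right)^{2} = 196$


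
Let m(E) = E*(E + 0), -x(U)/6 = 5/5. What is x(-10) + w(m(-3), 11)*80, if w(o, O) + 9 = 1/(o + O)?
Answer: -722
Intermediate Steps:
x(U) = -6 (x(U) = -6*5/5 = -6*1 = -6)
m(E) = E**2 (m(E) = E*E = E**2)
w(o, O) = -9 + 1/(O + o) (w(o, O) = -9 + 1/(o + O) = -9 + 1/(O + o))
x(-10) + w(m(-3), 11)*80 = -6 + ((1 - 9*11 - 9*(-3)**2)/(11 + (-3)**2))*80 = -6 + ((1 - 99 - 9*9)/(11 + 9))*80 = -6 + ((1 - 99 - 81)/20)*80 = -6 + ((1/20)*(-179))*80 = -6 - 179/20*80 = -6 - 716 = -722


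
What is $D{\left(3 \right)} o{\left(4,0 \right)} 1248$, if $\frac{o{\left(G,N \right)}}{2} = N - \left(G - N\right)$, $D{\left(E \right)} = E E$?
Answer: $-89856$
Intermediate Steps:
$D{\left(E \right)} = E^{2}$
$o{\left(G,N \right)} = - 2 G + 4 N$ ($o{\left(G,N \right)} = 2 \left(N - \left(G - N\right)\right) = 2 \left(- G + 2 N\right) = - 2 G + 4 N$)
$D{\left(3 \right)} o{\left(4,0 \right)} 1248 = 3^{2} \left(\left(-2\right) 4 + 4 \cdot 0\right) 1248 = 9 \left(-8 + 0\right) 1248 = 9 \left(-8\right) 1248 = \left(-72\right) 1248 = -89856$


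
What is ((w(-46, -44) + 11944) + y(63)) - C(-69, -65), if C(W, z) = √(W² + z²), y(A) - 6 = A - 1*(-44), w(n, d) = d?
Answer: 12013 - √8986 ≈ 11918.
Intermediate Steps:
y(A) = 50 + A (y(A) = 6 + (A - 1*(-44)) = 6 + (A + 44) = 6 + (44 + A) = 50 + A)
((w(-46, -44) + 11944) + y(63)) - C(-69, -65) = ((-44 + 11944) + (50 + 63)) - √((-69)² + (-65)²) = (11900 + 113) - √(4761 + 4225) = 12013 - √8986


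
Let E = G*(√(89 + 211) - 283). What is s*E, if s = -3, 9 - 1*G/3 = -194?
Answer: 517041 - 18270*√3 ≈ 4.8540e+5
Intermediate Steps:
G = 609 (G = 27 - 3*(-194) = 27 + 582 = 609)
E = -172347 + 6090*√3 (E = 609*(√(89 + 211) - 283) = 609*(√300 - 283) = 609*(10*√3 - 283) = 609*(-283 + 10*√3) = -172347 + 6090*√3 ≈ -1.6180e+5)
s*E = -3*(-172347 + 6090*√3) = 517041 - 18270*√3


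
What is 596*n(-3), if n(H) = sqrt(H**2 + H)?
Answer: 596*sqrt(6) ≈ 1459.9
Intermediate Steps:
n(H) = sqrt(H + H**2)
596*n(-3) = 596*sqrt(-3*(1 - 3)) = 596*sqrt(-3*(-2)) = 596*sqrt(6)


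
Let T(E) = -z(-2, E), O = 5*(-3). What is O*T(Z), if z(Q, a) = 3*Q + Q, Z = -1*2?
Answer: -120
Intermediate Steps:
O = -15
Z = -2
z(Q, a) = 4*Q
T(E) = 8 (T(E) = -4*(-2) = -1*(-8) = 8)
O*T(Z) = -15*8 = -120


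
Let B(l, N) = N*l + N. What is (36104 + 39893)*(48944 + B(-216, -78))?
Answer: 4994066858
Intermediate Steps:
B(l, N) = N + N*l
(36104 + 39893)*(48944 + B(-216, -78)) = (36104 + 39893)*(48944 - 78*(1 - 216)) = 75997*(48944 - 78*(-215)) = 75997*(48944 + 16770) = 75997*65714 = 4994066858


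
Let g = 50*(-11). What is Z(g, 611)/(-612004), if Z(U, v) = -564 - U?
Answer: 7/306002 ≈ 2.2876e-5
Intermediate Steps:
g = -550
Z(g, 611)/(-612004) = (-564 - 1*(-550))/(-612004) = (-564 + 550)*(-1/612004) = -14*(-1/612004) = 7/306002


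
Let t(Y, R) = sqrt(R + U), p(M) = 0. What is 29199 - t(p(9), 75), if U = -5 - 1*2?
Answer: 29199 - 2*sqrt(17) ≈ 29191.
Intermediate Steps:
U = -7 (U = -5 - 2 = -7)
t(Y, R) = sqrt(-7 + R) (t(Y, R) = sqrt(R - 7) = sqrt(-7 + R))
29199 - t(p(9), 75) = 29199 - sqrt(-7 + 75) = 29199 - sqrt(68) = 29199 - 2*sqrt(17)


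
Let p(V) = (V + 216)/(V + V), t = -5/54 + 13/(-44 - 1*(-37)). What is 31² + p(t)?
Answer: 1335603/1474 ≈ 906.11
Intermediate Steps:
t = -737/378 (t = -5*1/54 + 13/(-44 + 37) = -5/54 + 13/(-7) = -5/54 + 13*(-⅐) = -5/54 - 13/7 = -737/378 ≈ -1.9497)
p(V) = (216 + V)/(2*V) (p(V) = (216 + V)/((2*V)) = (216 + V)*(1/(2*V)) = (216 + V)/(2*V))
31² + p(t) = 31² + (216 - 737/378)/(2*(-737/378)) = 961 + (½)*(-378/737)*(80911/378) = 961 - 80911/1474 = 1335603/1474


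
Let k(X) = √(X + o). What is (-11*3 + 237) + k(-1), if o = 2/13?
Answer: 204 + I*√143/13 ≈ 204.0 + 0.91987*I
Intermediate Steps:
o = 2/13 (o = 2*(1/13) = 2/13 ≈ 0.15385)
k(X) = √(2/13 + X) (k(X) = √(X + 2/13) = √(2/13 + X))
(-11*3 + 237) + k(-1) = (-11*3 + 237) + √(26 + 169*(-1))/13 = (-33 + 237) + √(26 - 169)/13 = 204 + √(-143)/13 = 204 + (I*√143)/13 = 204 + I*√143/13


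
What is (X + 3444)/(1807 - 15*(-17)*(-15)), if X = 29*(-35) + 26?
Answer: -2455/2018 ≈ -1.2166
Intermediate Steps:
X = -989 (X = -1015 + 26 = -989)
(X + 3444)/(1807 - 15*(-17)*(-15)) = (-989 + 3444)/(1807 - 15*(-17)*(-15)) = 2455/(1807 + 255*(-15)) = 2455/(1807 - 3825) = 2455/(-2018) = 2455*(-1/2018) = -2455/2018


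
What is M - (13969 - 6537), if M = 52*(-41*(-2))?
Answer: -3168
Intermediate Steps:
M = 4264 (M = 52*82 = 4264)
M - (13969 - 6537) = 4264 - (13969 - 6537) = 4264 - 1*7432 = 4264 - 7432 = -3168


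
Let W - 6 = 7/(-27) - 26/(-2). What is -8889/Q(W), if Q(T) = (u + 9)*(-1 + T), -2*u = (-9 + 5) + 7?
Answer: -160002/2395 ≈ -66.807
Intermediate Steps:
W = 506/27 (W = 6 + (7/(-27) - 26/(-2)) = 6 + (7*(-1/27) - 26*(-1/2)) = 6 + (-7/27 + 13) = 6 + 344/27 = 506/27 ≈ 18.741)
u = -3/2 (u = -((-9 + 5) + 7)/2 = -(-4 + 7)/2 = -1/2*3 = -3/2 ≈ -1.5000)
Q(T) = -15/2 + 15*T/2 (Q(T) = (-3/2 + 9)*(-1 + T) = 15*(-1 + T)/2 = -15/2 + 15*T/2)
-8889/Q(W) = -8889/(-15/2 + (15/2)*(506/27)) = -8889/(-15/2 + 1265/9) = -8889/2395/18 = -8889*18/2395 = -160002/2395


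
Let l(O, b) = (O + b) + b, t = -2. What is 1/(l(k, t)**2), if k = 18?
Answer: 1/196 ≈ 0.0051020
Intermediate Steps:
l(O, b) = O + 2*b
1/(l(k, t)**2) = 1/((18 + 2*(-2))**2) = 1/((18 - 4)**2) = 1/(14**2) = 1/196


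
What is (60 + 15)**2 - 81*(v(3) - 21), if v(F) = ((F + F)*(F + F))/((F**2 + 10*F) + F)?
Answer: 50796/7 ≈ 7256.6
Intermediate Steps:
v(F) = 4*F**2/(F**2 + 11*F) (v(F) = ((2*F)*(2*F))/(F**2 + 11*F) = (4*F**2)/(F**2 + 11*F) = 4*F**2/(F**2 + 11*F))
(60 + 15)**2 - 81*(v(3) - 21) = (60 + 15)**2 - 81*(4*3/(11 + 3) - 21) = 75**2 - 81*(4*3/14 - 21) = 5625 - 81*(4*3*(1/14) - 21) = 5625 - 81*(6/7 - 21) = 5625 - 81*(-141)/7 = 5625 - 1*(-11421/7) = 5625 + 11421/7 = 50796/7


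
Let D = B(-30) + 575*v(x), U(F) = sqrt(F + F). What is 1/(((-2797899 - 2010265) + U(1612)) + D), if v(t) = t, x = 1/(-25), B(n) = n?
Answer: -4808217/23118950715865 - 2*sqrt(806)/23118950715865 ≈ -2.0798e-7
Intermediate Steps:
U(F) = sqrt(2)*sqrt(F) (U(F) = sqrt(2*F) = sqrt(2)*sqrt(F))
x = -1/25 ≈ -0.040000
D = -53 (D = -30 + 575*(-1/25) = -30 - 23 = -53)
1/(((-2797899 - 2010265) + U(1612)) + D) = 1/(((-2797899 - 2010265) + sqrt(2)*sqrt(1612)) - 53) = 1/((-4808164 + sqrt(2)*(2*sqrt(403))) - 53) = 1/((-4808164 + 2*sqrt(806)) - 53) = 1/(-4808217 + 2*sqrt(806))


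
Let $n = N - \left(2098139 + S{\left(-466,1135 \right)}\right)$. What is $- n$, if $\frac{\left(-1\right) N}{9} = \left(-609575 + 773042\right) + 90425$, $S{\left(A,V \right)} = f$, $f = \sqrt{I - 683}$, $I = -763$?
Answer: $4383167 + i \sqrt{1446} \approx 4.3832 \cdot 10^{6} + 38.026 i$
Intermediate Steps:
$f = i \sqrt{1446}$ ($f = \sqrt{-763 - 683} = \sqrt{-1446} = i \sqrt{1446} \approx 38.026 i$)
$S{\left(A,V \right)} = i \sqrt{1446}$
$N = -2285028$ ($N = - 9 \left(\left(-609575 + 773042\right) + 90425\right) = - 9 \left(163467 + 90425\right) = \left(-9\right) 253892 = -2285028$)
$n = -4383167 - i \sqrt{1446}$ ($n = -2285028 - \left(2098139 + i \sqrt{1446}\right) = -4383167 - i \sqrt{1446} \approx -4.3832 \cdot 10^{6} - 38.026 i$)
$- n = - (-4383167 - i \sqrt{1446}) = 4383167 + i \sqrt{1446}$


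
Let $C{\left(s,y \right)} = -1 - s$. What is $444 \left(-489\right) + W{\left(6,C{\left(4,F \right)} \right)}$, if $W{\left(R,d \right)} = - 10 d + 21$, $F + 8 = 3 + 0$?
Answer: $-217045$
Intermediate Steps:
$F = -5$ ($F = -8 + \left(3 + 0\right) = -8 + 3 = -5$)
$W{\left(R,d \right)} = 21 - 10 d$
$444 \left(-489\right) + W{\left(6,C{\left(4,F \right)} \right)} = 444 \left(-489\right) - \left(-21 + 10 \left(-1 - 4\right)\right) = -217116 - \left(-21 + 10 \left(-1 - 4\right)\right) = -217116 + \left(21 - -50\right) = -217116 + \left(21 + 50\right) = -217116 + 71 = -217045$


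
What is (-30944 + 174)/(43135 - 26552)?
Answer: -30770/16583 ≈ -1.8555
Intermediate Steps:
(-30944 + 174)/(43135 - 26552) = -30770/16583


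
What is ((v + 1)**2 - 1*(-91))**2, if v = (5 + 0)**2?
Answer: 588289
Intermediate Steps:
v = 25 (v = 5**2 = 25)
((v + 1)**2 - 1*(-91))**2 = ((25 + 1)**2 - 1*(-91))**2 = (26**2 + 91)**2 = (676 + 91)**2 = 767**2 = 588289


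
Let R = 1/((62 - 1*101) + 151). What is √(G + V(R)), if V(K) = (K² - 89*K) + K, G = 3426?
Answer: √42965889/112 ≈ 58.525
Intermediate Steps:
R = 1/112 (R = 1/((62 - 101) + 151) = 1/(-39 + 151) = 1/112 ≈ 0.0089286)
V(K) = K² - 88*K
√(G + V(R)) = √(3426 + (-88 + 1/112)/112) = √(3426 + (1/112)*(-9855/112)) = √(3426 - 9855/12544) = √(42965889/12544) = √42965889/112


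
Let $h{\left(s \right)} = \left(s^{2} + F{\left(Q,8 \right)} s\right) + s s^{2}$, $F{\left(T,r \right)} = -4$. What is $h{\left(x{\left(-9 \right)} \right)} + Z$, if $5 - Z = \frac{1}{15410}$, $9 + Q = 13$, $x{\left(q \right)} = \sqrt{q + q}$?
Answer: $- \frac{200331}{15410} - 66 i \sqrt{2} \approx -13.0 - 93.338 i$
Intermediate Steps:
$x{\left(q \right)} = \sqrt{2} \sqrt{q}$ ($x{\left(q \right)} = \sqrt{2 q} = \sqrt{2} \sqrt{q}$)
$Q = 4$ ($Q = -9 + 13 = 4$)
$Z = \frac{77049}{15410}$ ($Z = 5 - \frac{1}{15410} = \frac{77049}{15410} \approx 4.9999$)
$h{\left(s \right)} = s^{2} + s^{3} - 4 s$ ($h{\left(s \right)} = \left(s^{2} - 4 s\right) + s s^{2} = \left(s^{2} - 4 s\right) + s^{3} = s^{2} + s^{3} - 4 s$)
$h{\left(x{\left(-9 \right)} \right)} + Z = \sqrt{2} \sqrt{-9} \left(-4 + \sqrt{2} \sqrt{-9} + \left(\sqrt{2} \sqrt{-9}\right)^{2}\right) + \frac{77049}{15410} = \sqrt{2} \cdot 3 i \left(-4 + \sqrt{2} \cdot 3 i + \left(\sqrt{2} \cdot 3 i\right)^{2}\right) + \frac{77049}{15410} = 3 i \sqrt{2} \left(-4 + 3 i \sqrt{2} + \left(3 i \sqrt{2}\right)^{2}\right) + \frac{77049}{15410} = 3 i \sqrt{2} \left(-4 + 3 i \sqrt{2} - 18\right) + \frac{77049}{15410} = 3 i \sqrt{2} \left(-22 + 3 i \sqrt{2}\right) + \frac{77049}{15410} = \frac{77049}{15410} + 3 i \sqrt{2} \left(-22 + 3 i \sqrt{2}\right)$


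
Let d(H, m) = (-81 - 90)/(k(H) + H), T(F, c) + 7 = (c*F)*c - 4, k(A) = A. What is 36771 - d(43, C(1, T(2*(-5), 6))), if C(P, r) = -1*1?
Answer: 3162477/86 ≈ 36773.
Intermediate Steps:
T(F, c) = -11 + F*c² (T(F, c) = -7 + ((c*F)*c - 4) = -7 + ((F*c)*c - 4) = -7 + (F*c² - 4) = -7 + (-4 + F*c²) = -11 + F*c²)
C(P, r) = -1
d(H, m) = -171/(2*H) (d(H, m) = (-81 - 90)/(H + H) = -171*1/(2*H) = -171/(2*H))
36771 - d(43, C(1, T(2*(-5), 6))) = 36771 - (-171)/(2*43) = 36771 - 1*(-171/86) = 36771 + 171/86 = 3162477/86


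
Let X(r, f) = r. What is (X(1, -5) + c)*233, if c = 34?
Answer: 8155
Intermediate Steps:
(X(1, -5) + c)*233 = (1 + 34)*233 = 35*233 = 8155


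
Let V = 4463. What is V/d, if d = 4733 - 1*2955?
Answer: 4463/1778 ≈ 2.5101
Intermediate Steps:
d = 1778 (d = 4733 - 2955 = 1778)
V/d = 4463/1778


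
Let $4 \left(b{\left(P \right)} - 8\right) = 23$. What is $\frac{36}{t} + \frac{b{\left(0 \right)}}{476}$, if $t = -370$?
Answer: $- \frac{24097}{352240} \approx -0.068411$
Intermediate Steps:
$b{\left(P \right)} = \frac{55}{4}$ ($b{\left(P \right)} = 8 + \frac{1}{4} \cdot 23 = 8 + \frac{23}{4} = \frac{55}{4}$)
$\frac{36}{t} + \frac{b{\left(0 \right)}}{476} = \frac{36}{-370} + \frac{55}{4 \cdot 476} = 36 \left(- \frac{1}{370}\right) + \frac{55}{4} \cdot \frac{1}{476} = - \frac{18}{185} + \frac{55}{1904} = - \frac{24097}{352240}$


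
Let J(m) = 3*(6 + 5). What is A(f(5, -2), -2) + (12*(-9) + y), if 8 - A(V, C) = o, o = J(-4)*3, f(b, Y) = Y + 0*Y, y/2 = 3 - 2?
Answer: -197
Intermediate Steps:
y = 2 (y = 2*(3 - 2) = 2*1 = 2)
J(m) = 33 (J(m) = 3*11 = 33)
f(b, Y) = Y (f(b, Y) = Y + 0 = Y)
o = 99 (o = 33*3 = 99)
A(V, C) = -91 (A(V, C) = 8 - 1*99 = 8 - 99 = -91)
A(f(5, -2), -2) + (12*(-9) + y) = -91 + (12*(-9) + 2) = -91 + (-108 + 2) = -91 - 106 = -197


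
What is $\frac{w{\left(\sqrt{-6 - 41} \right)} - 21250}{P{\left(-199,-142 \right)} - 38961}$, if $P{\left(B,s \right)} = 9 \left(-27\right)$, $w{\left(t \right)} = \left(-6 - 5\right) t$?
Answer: $\frac{10625}{19602} + \frac{i \sqrt{47}}{3564} \approx 0.54204 + 0.0019236 i$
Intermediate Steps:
$w{\left(t \right)} = - 11 t$
$P{\left(B,s \right)} = -243$
$\frac{w{\left(\sqrt{-6 - 41} \right)} - 21250}{P{\left(-199,-142 \right)} - 38961} = \frac{- 11 \sqrt{-6 - 41} - 21250}{-243 - 38961} = \frac{- 11 \sqrt{-47} - 21250}{-39204} = \left(- 11 i \sqrt{47} - 21250\right) \left(- \frac{1}{39204}\right) = \left(-21250 - 11 i \sqrt{47}\right) \left(- \frac{1}{39204}\right) = \frac{10625}{19602} + \frac{i \sqrt{47}}{3564}$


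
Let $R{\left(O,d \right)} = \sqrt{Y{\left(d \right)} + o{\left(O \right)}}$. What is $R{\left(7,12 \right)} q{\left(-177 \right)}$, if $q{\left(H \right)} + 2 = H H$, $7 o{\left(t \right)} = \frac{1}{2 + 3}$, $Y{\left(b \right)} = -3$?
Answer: $\frac{62654 i \sqrt{910}}{35} \approx 54001.0 i$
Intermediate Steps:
$o{\left(t \right)} = \frac{1}{35}$ ($o{\left(t \right)} = \frac{1}{7 \left(2 + 3\right)} = \frac{1}{7 \cdot 5} = \frac{1}{7} \cdot \frac{1}{5} = \frac{1}{35}$)
$q{\left(H \right)} = -2 + H^{2}$ ($q{\left(H \right)} = -2 + H H = -2 + H^{2}$)
$R{\left(O,d \right)} = \frac{2 i \sqrt{910}}{35}$ ($R{\left(O,d \right)} = \sqrt{-3 + \frac{1}{35}} = \sqrt{- \frac{104}{35}} = \frac{2 i \sqrt{910}}{35}$)
$R{\left(7,12 \right)} q{\left(-177 \right)} = \frac{2 i \sqrt{910}}{35} \left(-2 + \left(-177\right)^{2}\right) = \frac{2 i \sqrt{910}}{35} \left(-2 + 31329\right) = \frac{2 i \sqrt{910}}{35} \cdot 31327 = \frac{62654 i \sqrt{910}}{35}$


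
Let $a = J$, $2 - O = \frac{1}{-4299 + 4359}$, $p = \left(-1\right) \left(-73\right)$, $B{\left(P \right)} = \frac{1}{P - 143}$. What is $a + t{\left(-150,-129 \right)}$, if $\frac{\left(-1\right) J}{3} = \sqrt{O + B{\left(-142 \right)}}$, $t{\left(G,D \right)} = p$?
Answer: $73 - \frac{\sqrt{643245}}{190} \approx 68.779$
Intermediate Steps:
$B{\left(P \right)} = \frac{1}{-143 + P}$
$p = 73$
$O = \frac{119}{60}$ ($O = 2 - \frac{1}{-4299 + 4359} = 2 - \frac{1}{60} = \frac{119}{60} \approx 1.9833$)
$t{\left(G,D \right)} = 73$
$J = - \frac{\sqrt{643245}}{190}$ ($J = - 3 \sqrt{\frac{119}{60} + \frac{1}{-143 - 142}} = - 3 \sqrt{\frac{119}{60} + \frac{1}{-285}} = - 3 \sqrt{\frac{119}{60} - \frac{1}{285}} = - 3 \sqrt{\frac{2257}{1140}} = - 3 \frac{\sqrt{643245}}{570} = - \frac{\sqrt{643245}}{190} \approx -4.2212$)
$a = - \frac{\sqrt{643245}}{190} \approx -4.2212$
$a + t{\left(-150,-129 \right)} = - \frac{\sqrt{643245}}{190} + 73 = 73 - \frac{\sqrt{643245}}{190}$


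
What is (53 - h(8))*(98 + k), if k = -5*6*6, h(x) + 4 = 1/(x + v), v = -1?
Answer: -32636/7 ≈ -4662.3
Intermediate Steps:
h(x) = -4 + 1/(-1 + x) (h(x) = -4 + 1/(x - 1) = -4 + 1/(-1 + x))
k = -180 (k = -30*6 = -180)
(53 - h(8))*(98 + k) = (53 - (5 - 4*8)/(-1 + 8))*(98 - 180) = (53 - (5 - 32)/7)*(-82) = (53 - (-27)/7)*(-82) = (53 - 1*(-27/7))*(-82) = (53 + 27/7)*(-82) = (398/7)*(-82) = -32636/7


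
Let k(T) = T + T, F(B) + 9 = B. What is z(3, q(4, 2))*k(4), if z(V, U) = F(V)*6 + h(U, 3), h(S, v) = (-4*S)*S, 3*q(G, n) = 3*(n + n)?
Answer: -800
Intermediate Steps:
q(G, n) = 2*n (q(G, n) = (3*(n + n))/3 = (3*(2*n))/3 = (6*n)/3 = 2*n)
F(B) = -9 + B
k(T) = 2*T
h(S, v) = -4*S²
z(V, U) = -54 - 4*U² + 6*V (z(V, U) = (-9 + V)*6 - 4*U² = (-54 + 6*V) - 4*U² = -54 - 4*U² + 6*V)
z(3, q(4, 2))*k(4) = (-54 - 4*(2*2)² + 6*3)*(2*4) = (-54 - 4*4² + 18)*8 = (-54 - 4*16 + 18)*8 = (-54 - 64 + 18)*8 = -100*8 = -800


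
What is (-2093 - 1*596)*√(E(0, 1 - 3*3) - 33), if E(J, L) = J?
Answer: -2689*I*√33 ≈ -15447.0*I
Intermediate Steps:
(-2093 - 1*596)*√(E(0, 1 - 3*3) - 33) = (-2093 - 1*596)*√(0 - 33) = (-2093 - 596)*√(-33) = -2689*I*√33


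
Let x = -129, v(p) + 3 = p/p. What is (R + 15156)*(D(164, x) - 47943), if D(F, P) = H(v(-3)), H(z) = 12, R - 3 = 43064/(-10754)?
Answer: -3905821027641/5377 ≈ -7.2639e+8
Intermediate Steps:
R = -5401/5377 (R = 3 + 43064/(-10754) = 3 + 43064*(-1/10754) = 3 - 21532/5377 = -5401/5377 ≈ -1.0045)
v(p) = -2 (v(p) = -3 + p/p = -3 + 1 = -2)
D(F, P) = 12
(R + 15156)*(D(164, x) - 47943) = (-5401/5377 + 15156)*(12 - 47943) = (81488411/5377)*(-47931) = -3905821027641/5377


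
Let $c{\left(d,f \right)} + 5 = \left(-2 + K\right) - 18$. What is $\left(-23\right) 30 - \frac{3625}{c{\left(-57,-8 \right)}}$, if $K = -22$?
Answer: $- \frac{28805}{47} \approx -612.87$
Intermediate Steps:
$c{\left(d,f \right)} = -47$ ($c{\left(d,f \right)} = -5 - 42 = -47$)
$\left(-23\right) 30 - \frac{3625}{c{\left(-57,-8 \right)}} = \left(-23\right) 30 - \frac{3625}{-47} = -690 - - \frac{3625}{47} = -690 + \frac{3625}{47} = - \frac{28805}{47}$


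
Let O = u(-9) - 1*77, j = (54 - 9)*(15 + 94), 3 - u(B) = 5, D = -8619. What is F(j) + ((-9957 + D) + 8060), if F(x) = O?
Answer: -10595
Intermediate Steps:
u(B) = -2 (u(B) = 3 - 1*5 = 3 - 5 = -2)
j = 4905 (j = 45*109 = 4905)
O = -79 (O = -2 - 1*77 = -2 - 77 = -79)
F(x) = -79
F(j) + ((-9957 + D) + 8060) = -79 + ((-9957 - 8619) + 8060) = -79 + (-18576 + 8060) = -79 - 10516 = -10595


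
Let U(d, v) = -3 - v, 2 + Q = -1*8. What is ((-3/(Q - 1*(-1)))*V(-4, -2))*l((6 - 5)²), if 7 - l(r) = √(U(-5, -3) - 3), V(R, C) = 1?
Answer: 7/3 - I*√3/3 ≈ 2.3333 - 0.57735*I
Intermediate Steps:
Q = -10 (Q = -2 - 1*8 = -2 - 8 = -10)
l(r) = 7 - I*√3 (l(r) = 7 - √((-3 - 1*(-3)) - 3) = 7 - √((-3 + 3) - 3) = 7 - √(0 - 3) = 7 - √(-3) = 7 - I*√3)
((-3/(Q - 1*(-1)))*V(-4, -2))*l((6 - 5)²) = (-3/(-10 - 1*(-1))*1)*(7 - I*√3) = (-3/(-10 + 1)*1)*(7 - I*√3) = (-3/(-9)*1)*(7 - I*√3) = (-3*(-⅑)*1)*(7 - I*√3) = ((⅓)*1)*(7 - I*√3) = (7 - I*√3)/3 = 7/3 - I*√3/3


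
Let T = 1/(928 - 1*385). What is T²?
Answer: 1/294849 ≈ 3.3916e-6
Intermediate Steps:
T = 1/543 (T = 1/(928 - 385) = 1/543 ≈ 0.0018416)
T² = (1/543)² = 1/294849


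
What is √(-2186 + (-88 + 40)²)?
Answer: √118 ≈ 10.863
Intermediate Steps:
√(-2186 + (-88 + 40)²) = √(-2186 + (-48)²) = √(-2186 + 2304) = √118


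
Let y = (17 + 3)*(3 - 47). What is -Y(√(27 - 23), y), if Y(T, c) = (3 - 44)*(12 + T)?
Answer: 574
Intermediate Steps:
y = -880 (y = 20*(-44) = -880)
Y(T, c) = -492 - 41*T (Y(T, c) = -41*(12 + T) = -492 - 41*T)
-Y(√(27 - 23), y) = -(-492 - 41*√(27 - 23)) = -(-492 - 41*√4) = -(-492 - 41*2) = -(-492 - 82) = -1*(-574) = 574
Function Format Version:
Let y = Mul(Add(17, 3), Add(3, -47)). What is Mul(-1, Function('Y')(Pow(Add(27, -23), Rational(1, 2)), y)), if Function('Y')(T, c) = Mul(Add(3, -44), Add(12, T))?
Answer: 574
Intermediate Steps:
y = -880 (y = Mul(20, -44) = -880)
Function('Y')(T, c) = Add(-492, Mul(-41, T)) (Function('Y')(T, c) = Mul(-41, Add(12, T)) = Add(-492, Mul(-41, T)))
Mul(-1, Function('Y')(Pow(Add(27, -23), Rational(1, 2)), y)) = Mul(-1, Add(-492, Mul(-41, Pow(Add(27, -23), Rational(1, 2))))) = Mul(-1, Add(-492, Mul(-41, Pow(4, Rational(1, 2))))) = Mul(-1, Add(-492, Mul(-41, 2))) = Mul(-1, Add(-492, -82)) = Mul(-1, -574) = 574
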